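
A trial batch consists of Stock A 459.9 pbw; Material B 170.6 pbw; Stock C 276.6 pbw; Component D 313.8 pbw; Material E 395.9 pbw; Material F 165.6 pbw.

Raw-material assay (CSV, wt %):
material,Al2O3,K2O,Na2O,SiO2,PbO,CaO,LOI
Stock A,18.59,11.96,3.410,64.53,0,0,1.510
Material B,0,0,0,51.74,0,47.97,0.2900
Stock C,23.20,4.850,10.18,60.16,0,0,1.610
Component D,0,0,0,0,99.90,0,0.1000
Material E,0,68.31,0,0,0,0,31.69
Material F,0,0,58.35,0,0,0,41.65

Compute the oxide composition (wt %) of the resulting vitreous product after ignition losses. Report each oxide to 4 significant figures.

The intermediate values are printed (rounded to 4 significant figures) on the page. All arithmetic runs at full float precision from first step to last — every reported value undergoes a single rounding. The derived quantities (net glass mass, ignition loss, the totals, the yield, six oxide percentages) are recomputed starting from the weights per 1576 pbw of glass at full float precision, as given in question or answer.
Mass of each oxide from the mix:
  Al2O3: 459.9·0.1859 + 276.6·0.2320 = 149.7 pbw
  K2O: 459.9·0.1196 + 276.6·0.04850 + 395.9·0.6831 = 338.9 pbw
  Na2O: 459.9·0.03410 + 276.6·0.1018 + 165.6·0.5835 = 140.5 pbw
  SiO2: 459.9·0.6453 + 170.6·0.5174 + 276.6·0.6016 = 551.4 pbw
  PbO: 313.8·0.9990 = 313.5 pbw
  CaO: 170.6·0.4797 = 81.84 pbw
LOI: 459.9·0.01510 + 170.6·0.002900 + 276.6·0.01610 + 313.8·0.001000 + 395.9·0.3169 + 165.6·0.4165 = 206.6 pbw
Glass = total batch minus LOI = 1782 − 206.6 = 1576 pbw (consistent with Σ oxide mass)
percent by weight: oxide/glass ×100

Glass mass = 1576 pbw (batch 1782 − LOI 206.6).
Composition: Al2O3 9.498%, K2O 21.50%, Na2O 8.914%, SiO2 35.00%, PbO 19.89%, CaO 5.193%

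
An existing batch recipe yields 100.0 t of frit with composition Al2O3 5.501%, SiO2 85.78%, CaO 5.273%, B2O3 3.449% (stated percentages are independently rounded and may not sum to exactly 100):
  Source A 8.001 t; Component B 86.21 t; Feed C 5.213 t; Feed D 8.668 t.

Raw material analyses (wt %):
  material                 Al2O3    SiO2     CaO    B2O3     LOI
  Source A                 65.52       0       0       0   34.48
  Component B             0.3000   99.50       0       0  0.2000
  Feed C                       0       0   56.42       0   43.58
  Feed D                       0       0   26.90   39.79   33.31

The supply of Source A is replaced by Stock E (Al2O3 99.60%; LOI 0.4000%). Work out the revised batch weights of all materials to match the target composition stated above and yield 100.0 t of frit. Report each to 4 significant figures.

All arithmetic maintains full float precision at every stage — mid-chain values are rounded to four significant digits when displayed. A single rounding finalizes each reported number — derived quantities, including the four compositions, the totals, net glass mass, the yield, LOI, are computed from the weighed amounts per 100.0 t of glass at full float precision exactly as printed in the problem or answer text.
Per-oxide target masses for 100.0 t frit:
  Al2O3: 5.501% × 100.0 = 5.501 t
  SiO2: 85.78% × 100.0 = 85.78 t
  CaO: 5.273% × 100.0 = 5.273 t
  B2O3: 3.449% × 100.0 = 3.449 t
Per-oxide balance check given the weights on record, versus the basis set out (summed amounts equal target values inside rounding margins):
  Al2O3: 5.263·0.9960 + 86.21·0.003000 = 5.501 t (target 5.501 t)
  SiO2: 86.21·0.9950 = 85.78 t (target 85.78 t)
  CaO: 5.213·0.5642 + 8.668·0.2690 = 5.273 t (target 5.273 t)
  B2O3: 8.668·0.3979 = 3.449 t (target 3.449 t)
Mass balance on the glass: net batch after ignition = 100.0 t (the Σ of target masses is 100.0 t; with the basis standing at 100.0 t — a pure rounding effect).
Total batch = Σ batch = 105.4 t; LOI removed, Σ of batch·LOI: 5.353 t; the yield ratio, glass ÷ batch: 94.92%.

Revised batch per 100.0 t frit:
  Stock E: 5.263 t
  Component B: 86.21 t
  Feed C: 5.213 t
  Feed D: 8.668 t
Total batch = 105.4 t; LOI loss = 5.353 t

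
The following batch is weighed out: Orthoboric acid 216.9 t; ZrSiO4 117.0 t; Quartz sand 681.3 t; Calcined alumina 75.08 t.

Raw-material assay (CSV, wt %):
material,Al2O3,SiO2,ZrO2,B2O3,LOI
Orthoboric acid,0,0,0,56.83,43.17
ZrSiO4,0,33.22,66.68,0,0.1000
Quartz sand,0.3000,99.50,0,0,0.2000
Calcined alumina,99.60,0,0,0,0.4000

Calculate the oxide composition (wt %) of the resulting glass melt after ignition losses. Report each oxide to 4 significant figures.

Each numeric step runs at full float precision at each step; values along the way are displayed rounded to 4 significant figures at each printed step; every reported number receives exactly one rounding — all derived quantities are re-derived from the weighed amounts for 994.9 t of glass at exact precision (glass mass, the yield, totals, LOI, four oxide percentages) exactly as shown in the question or the answer.
Delivered oxide masses:
  Al2O3: 681.3·0.003000 + 75.08·0.9960 = 76.82 t
  SiO2: 117.0·0.3322 + 681.3·0.9950 = 716.8 t
  ZrO2: 117.0·0.6668 = 78.02 t
  B2O3: 216.9·0.5683 = 123.3 t
LOI: 216.9·0.4317 + 117.0·0.001000 + 681.3·0.002000 + 75.08·0.004000 = 95.42 t
Resulting glass, batch − LOI: 1090 − 95.42 = 994.9 t (consistent with Σ oxide mass)
wt % = 100 × oxide mass / glass mass

Glass mass = 994.9 t (batch 1090 − LOI 95.42).
Composition: Al2O3 7.722%, SiO2 72.05%, ZrO2 7.842%, B2O3 12.39%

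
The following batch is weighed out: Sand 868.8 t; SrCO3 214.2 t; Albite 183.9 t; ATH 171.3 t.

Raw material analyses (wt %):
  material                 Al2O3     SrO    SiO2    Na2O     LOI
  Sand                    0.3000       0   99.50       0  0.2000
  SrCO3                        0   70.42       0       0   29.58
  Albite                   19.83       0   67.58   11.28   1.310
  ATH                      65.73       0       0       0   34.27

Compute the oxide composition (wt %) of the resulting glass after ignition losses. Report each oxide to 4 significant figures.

Glass mass = 1312 t (batch 1438 − LOI 126.2).
Composition: Al2O3 11.56%, SrO 11.50%, SiO2 75.36%, Na2O 1.581%

Every computation maintains full precision in every operation. Intermediates are displayed rounded to four significant figures in the working; exactly one rounding goes into every reported number; the derived quantities, including yield, totals, glass mass, ignition loss, the four compositions, are rebuilt using the weight values on 1312 t of glass at full float precision, as quoted within either problem or answer.
What the batch supplies per oxide:
  Al2O3: 868.8·0.003000 + 183.9·0.1983 + 171.3·0.6573 = 151.7 t
  SrO: 214.2·0.7042 = 150.8 t
  SiO2: 868.8·0.9950 + 183.9·0.6758 = 988.7 t
  Na2O: 183.9·0.1128 = 20.74 t
LOI: 868.8·0.002000 + 214.2·0.2958 + 183.9·0.01310 + 171.3·0.3427 = 126.2 t
Glass mass = batch − LOI = 1438 − 126.2 = 1312 t (the oxide masses sum to this)
each oxide over glass, ×100, is wt %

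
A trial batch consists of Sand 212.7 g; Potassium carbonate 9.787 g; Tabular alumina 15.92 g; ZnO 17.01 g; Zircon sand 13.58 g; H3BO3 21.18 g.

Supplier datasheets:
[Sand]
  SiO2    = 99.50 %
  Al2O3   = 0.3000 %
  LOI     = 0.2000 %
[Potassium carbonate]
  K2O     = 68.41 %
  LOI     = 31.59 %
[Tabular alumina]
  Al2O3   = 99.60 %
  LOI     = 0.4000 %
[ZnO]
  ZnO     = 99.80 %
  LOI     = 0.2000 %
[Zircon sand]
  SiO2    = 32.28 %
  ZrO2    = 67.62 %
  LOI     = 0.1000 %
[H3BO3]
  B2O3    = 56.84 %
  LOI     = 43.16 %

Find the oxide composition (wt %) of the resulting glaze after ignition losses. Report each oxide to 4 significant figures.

All arithmetic holds exact precision in every operation; intermediates are printed rounded off to 4 significant digits at each printed step. A single rounding yields each reported result — the derived quantities (LOI, the totals, the yield, the six compositions, net glass mass) are carried in full precision starting from the weights on 277.4 g of glass, exactly as printed in the question or the answer.
Mass of each oxide from the mix:
  K2O: 9.787·0.6841 = 6.695 g
  SiO2: 212.7·0.9950 + 13.58·0.3228 = 216.0 g
  ZnO: 17.01·0.9980 = 16.98 g
  B2O3: 21.18·0.5684 = 12.04 g
  ZrO2: 13.58·0.6762 = 9.183 g
  Al2O3: 212.7·0.003000 + 15.92·0.9960 = 16.49 g
LOI: 212.7·0.002000 + 9.787·0.3159 + 15.92·0.004000 + 17.01·0.002000 + 13.58·0.001000 + 21.18·0.4316 = 12.77 g
batch − LOI leaves glass = 290.2 − 12.77 = 277.4 g (the oxide masses sum to this)
each wt % is 100 × oxide ÷ glass

Glass mass = 277.4 g (batch 290.2 − LOI 12.77).
Composition: K2O 2.414%, SiO2 77.87%, ZnO 6.120%, B2O3 4.340%, ZrO2 3.310%, Al2O3 5.946%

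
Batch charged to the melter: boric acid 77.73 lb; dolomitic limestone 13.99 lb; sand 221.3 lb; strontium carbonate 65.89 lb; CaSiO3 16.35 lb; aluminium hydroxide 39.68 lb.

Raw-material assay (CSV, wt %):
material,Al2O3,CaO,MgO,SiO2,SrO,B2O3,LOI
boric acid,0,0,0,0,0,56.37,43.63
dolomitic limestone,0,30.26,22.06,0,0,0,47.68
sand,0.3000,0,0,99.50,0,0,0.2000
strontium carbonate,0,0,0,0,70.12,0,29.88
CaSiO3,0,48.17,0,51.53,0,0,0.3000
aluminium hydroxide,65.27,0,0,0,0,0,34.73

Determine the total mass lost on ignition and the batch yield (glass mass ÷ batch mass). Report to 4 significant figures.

LOI loss = 74.54 lb; glass = 360.4 lb; yield = 82.86%

In-progress results are displayed, rounded to four significant digits, within the worked lines. All internal work runs at full float precision from first step to last. Each reported result is rounded only once; derived quantities, including yield, the totals, LOI, six oxide percentages, net glass mass, are rebuilt from the batch weights for 360.4 lb of glass at full precision as they appear in problem or answer.
Per-material ignition loss:
  boric acid: 77.73 × 0.4363 = 33.91 lb
  dolomitic limestone: 13.99 × 0.4768 = 6.670 lb
  sand: 221.3 × 0.002000 = 0.4426 lb
  strontium carbonate: 65.89 × 0.2988 = 19.69 lb
  CaSiO3: 16.35 × 0.003000 = 0.04905 lb
  aluminium hydroxide: 39.68 × 0.3473 = 13.78 lb
Total LOI = 74.54 lb
Glass = batch − LOI = 434.9 − 74.54 = 360.4 lb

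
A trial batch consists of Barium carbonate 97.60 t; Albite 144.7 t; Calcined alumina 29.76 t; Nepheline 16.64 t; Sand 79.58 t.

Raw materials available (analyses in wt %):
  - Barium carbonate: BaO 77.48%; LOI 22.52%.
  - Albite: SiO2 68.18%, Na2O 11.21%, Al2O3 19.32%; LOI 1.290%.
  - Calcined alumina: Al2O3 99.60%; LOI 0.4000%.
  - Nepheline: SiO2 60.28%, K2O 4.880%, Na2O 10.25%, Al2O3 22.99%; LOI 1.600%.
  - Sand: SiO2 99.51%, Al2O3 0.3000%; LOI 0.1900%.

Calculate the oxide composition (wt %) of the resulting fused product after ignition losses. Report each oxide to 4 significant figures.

Intermediates are printed rounded to four significant figures when written out. All internal work holds exact precision all the way through — every reported number includes exactly one rounding — the derived quantities (the five compositions, glass mass, LOI, the yield, the totals) are re-derived from the batch weights at 343.9 t of glass at full precision as quoted within the problem or the answer.
Delivered oxide masses:
  BaO: 97.60·0.7748 = 75.62 t
  SiO2: 144.7·0.6818 + 16.64·0.6028 + 79.58·0.9951 = 187.9 t
  K2O: 16.64·0.04880 = 0.8120 t
  Na2O: 144.7·0.1121 + 16.64·0.1025 = 17.93 t
  Al2O3: 144.7·0.1932 + 29.76·0.9960 + 16.64·0.2299 + 79.58·0.003000 = 61.66 t
LOI: 97.60·0.2252 + 144.7·0.01290 + 29.76·0.004000 + 16.64·0.01600 + 79.58·0.001900 = 24.38 t
Glass = total batch minus LOI = 368.3 − 24.38 = 343.9 t (equal to the oxide-mass sum)
each wt % is 100 × oxide ÷ glass

Glass mass = 343.9 t (batch 368.3 − LOI 24.38).
Composition: BaO 21.99%, SiO2 54.63%, K2O 0.2361%, Na2O 5.213%, Al2O3 17.93%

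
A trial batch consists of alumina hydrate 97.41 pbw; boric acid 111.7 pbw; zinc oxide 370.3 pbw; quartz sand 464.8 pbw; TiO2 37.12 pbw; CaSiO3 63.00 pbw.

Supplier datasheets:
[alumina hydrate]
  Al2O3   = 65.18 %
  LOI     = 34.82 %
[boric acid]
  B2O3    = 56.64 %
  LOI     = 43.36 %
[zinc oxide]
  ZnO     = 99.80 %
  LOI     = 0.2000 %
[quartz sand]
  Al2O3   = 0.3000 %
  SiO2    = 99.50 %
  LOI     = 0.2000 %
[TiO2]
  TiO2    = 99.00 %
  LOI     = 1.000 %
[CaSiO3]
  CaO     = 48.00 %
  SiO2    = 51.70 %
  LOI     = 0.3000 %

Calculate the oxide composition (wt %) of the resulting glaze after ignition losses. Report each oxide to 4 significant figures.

Glass mass = 1060 pbw (batch 1144 − LOI 84.58).
Composition: CaO 2.854%, Al2O3 6.123%, SiO2 46.71%, ZnO 34.87%, TiO2 3.468%, B2O3 5.970%

All arithmetic holds full precision at each step. Values along the way are printed rounded to four significant figures in the working; exactly one rounding is applied to every reported result — all derived quantities (yield, ignition loss, net glass mass, totals, six oxide percentages) are computed from the batch weights per 1060 pbw of glass at full precision, as they appear in problem or answer.
Per-oxide mass from batch:
  CaO: 63.00·0.4800 = 30.24 pbw
  Al2O3: 97.41·0.6518 + 464.8·0.003000 = 64.89 pbw
  SiO2: 464.8·0.9950 + 63.00·0.5170 = 495.0 pbw
  ZnO: 370.3·0.9980 = 369.6 pbw
  TiO2: 37.12·0.9900 = 36.75 pbw
  B2O3: 111.7·0.5664 = 63.27 pbw
LOI: 97.41·0.3482 + 111.7·0.4336 + 370.3·0.002000 + 464.8·0.002000 + 37.12·0.01000 + 63.00·0.003000 = 84.58 pbw
Net of LOI, the glass mass = 1144 − 84.58 = 1060 pbw (the oxide masses sum to this)
percent share: oxide ÷ glass, ×100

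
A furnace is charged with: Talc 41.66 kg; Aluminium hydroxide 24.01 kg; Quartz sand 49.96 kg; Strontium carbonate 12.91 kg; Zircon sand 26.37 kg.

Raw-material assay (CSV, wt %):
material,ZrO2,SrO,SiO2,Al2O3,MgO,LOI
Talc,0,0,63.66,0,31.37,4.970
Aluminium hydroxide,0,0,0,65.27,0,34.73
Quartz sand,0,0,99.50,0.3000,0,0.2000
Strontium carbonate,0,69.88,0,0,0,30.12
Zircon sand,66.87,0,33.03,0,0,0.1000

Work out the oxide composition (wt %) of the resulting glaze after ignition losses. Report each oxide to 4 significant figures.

Glass mass = 140.5 kg (batch 154.9 − LOI 14.42).
Composition: ZrO2 12.55%, SrO 6.422%, SiO2 60.46%, Al2O3 11.26%, MgO 9.303%

The working math runs at full precision end to end. The intermediate values are shown (rounded to four significant figures) on the page. A single rounding yields each reported result. Derived quantities (ignition loss, net glass mass, totals, five oxide percentages, yield) are recomputed at full float precision from the batch weights for 140.5 kg of glass exactly as shown in the problem or answer text.
Mass of each oxide from the mix:
  ZrO2: 26.37·0.6687 = 17.63 kg
  SrO: 12.91·0.6988 = 9.022 kg
  SiO2: 41.66·0.6366 + 49.96·0.9950 + 26.37·0.3303 = 84.94 kg
  Al2O3: 24.01·0.6527 + 49.96·0.003000 = 15.82 kg
  MgO: 41.66·0.3137 = 13.07 kg
LOI: 41.66·0.04970 + 24.01·0.3473 + 49.96·0.002000 + 12.91·0.3012 + 26.37·0.001000 = 14.42 kg
Glass = total batch minus LOI = 154.9 − 14.42 = 140.5 kg (matching Σ of the oxides)
percent by weight: oxide/glass ×100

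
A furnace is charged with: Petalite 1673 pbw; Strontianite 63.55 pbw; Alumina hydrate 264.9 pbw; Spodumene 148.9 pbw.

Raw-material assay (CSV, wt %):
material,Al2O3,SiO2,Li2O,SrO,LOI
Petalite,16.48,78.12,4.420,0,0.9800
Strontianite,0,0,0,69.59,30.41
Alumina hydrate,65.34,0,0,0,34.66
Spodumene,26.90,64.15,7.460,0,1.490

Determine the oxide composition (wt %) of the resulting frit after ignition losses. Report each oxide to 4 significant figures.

Glass mass = 2021 pbw (batch 2150 − LOI 129.8).
Composition: Al2O3 24.19%, SiO2 69.41%, Li2O 4.209%, SrO 2.189%

All arithmetic holds full float precision throughout — the intermediate values are shown, rounded to four significant figures, when written out; a single rounding completes every reported value. Derived quantities, including net glass mass, ignition loss, the four compositions, yield, the totals, are rebuilt from the batch weights on 2021 pbw of glass in full precision exactly as shown in question or answer.
Per-oxide mass from batch:
  Al2O3: 1673·0.1648 + 264.9·0.6534 + 148.9·0.2690 = 488.9 pbw
  SiO2: 1673·0.7812 + 148.9·0.6415 = 1402 pbw
  Li2O: 1673·0.04420 + 148.9·0.07460 = 85.05 pbw
  SrO: 63.55·0.6959 = 44.22 pbw
LOI: 1673·0.009800 + 63.55·0.3041 + 264.9·0.3466 + 148.9·0.01490 = 129.8 pbw
Resulting glass, batch − LOI: 2150 − 129.8 = 2021 pbw (matching Σ of the oxides)
each wt % is 100 × oxide ÷ glass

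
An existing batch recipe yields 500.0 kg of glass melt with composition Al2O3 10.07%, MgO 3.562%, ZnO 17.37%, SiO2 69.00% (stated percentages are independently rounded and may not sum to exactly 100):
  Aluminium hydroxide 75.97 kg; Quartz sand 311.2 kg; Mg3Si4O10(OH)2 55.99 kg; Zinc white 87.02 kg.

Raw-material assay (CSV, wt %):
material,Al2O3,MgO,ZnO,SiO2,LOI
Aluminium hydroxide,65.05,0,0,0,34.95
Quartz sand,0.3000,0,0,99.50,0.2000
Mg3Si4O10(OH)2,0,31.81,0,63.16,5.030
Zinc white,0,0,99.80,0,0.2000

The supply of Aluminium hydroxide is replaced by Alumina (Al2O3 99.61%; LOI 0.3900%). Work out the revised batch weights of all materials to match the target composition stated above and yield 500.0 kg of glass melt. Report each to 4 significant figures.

The working math carries full float precision end to end; values along the way are shown (rounded to 4 significant digits) as written. Every reported figure takes just one rounding — the derived quantities are computed from the batch weights on 500.0 kg of glass in exact precision (glass mass, the totals, four oxide percentages, LOI, the yield) as given in question or answer.
Per-oxide target masses for 500.0 kg glass melt:
  Al2O3: 10.07% × 500.0 = 50.35 kg
  MgO: 3.562% × 500.0 = 17.81 kg
  ZnO: 17.37% × 500.0 = 86.85 kg
  SiO2: 69.00% × 500.0 = 345.0 kg
Checking each oxide sum per the reported batch figures, per the basis as stated (oxide sums agree with the targets given rounding of the digits):
  Al2O3: 49.61·0.9961 + 311.2·0.003000 = 50.35 kg (target 50.35 kg)
  MgO: 55.99·0.3181 = 17.81 kg (target 17.81 kg)
  ZnO: 87.02·0.9980 = 86.85 kg (target 86.85 kg)
  SiO2: 311.2·0.9950 + 55.99·0.6316 = 345.0 kg (target 345.0 kg)
Mass balance on the glass: the batch minus its LOI: 500.0 kg (the Σ of target masses is 500.0 kg; the stated basis being 500.0 kg — rounding explains the deltas).
Batch grand total — Σ batch = 503.8 kg; LOI removed, Σ of batch·LOI: 3.806 kg; yield: glass divided by total = 99.24%.

Revised batch per 500.0 kg glass melt:
  Alumina: 49.61 kg
  Quartz sand: 311.2 kg
  Mg3Si4O10(OH)2: 55.99 kg
  Zinc white: 87.02 kg
Total batch = 503.8 kg; LOI loss = 3.806 kg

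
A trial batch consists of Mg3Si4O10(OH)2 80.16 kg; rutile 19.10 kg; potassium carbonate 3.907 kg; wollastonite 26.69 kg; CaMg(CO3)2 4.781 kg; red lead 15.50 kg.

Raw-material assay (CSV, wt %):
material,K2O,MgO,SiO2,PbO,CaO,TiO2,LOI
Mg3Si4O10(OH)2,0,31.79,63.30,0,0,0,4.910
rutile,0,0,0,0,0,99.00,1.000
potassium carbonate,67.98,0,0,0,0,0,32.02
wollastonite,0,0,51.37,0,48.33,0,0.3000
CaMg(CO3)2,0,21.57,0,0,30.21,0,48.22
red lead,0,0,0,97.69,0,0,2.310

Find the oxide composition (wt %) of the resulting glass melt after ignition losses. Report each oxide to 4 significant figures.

The working math carries full precision throughout. Values along the way appear rounded to four significant figures across the worked steps — each reported figure is rounded once only — derived quantities are rebuilt from the weighed amounts on 142.0 kg of glass at full precision (totals, six oxide percentages, glass mass, yield, ignition loss), as given in the problem or answer text.
Oxide-by-oxide delivered mass:
  K2O: 3.907·0.6798 = 2.656 kg
  MgO: 80.16·0.3179 + 4.781·0.2157 = 26.51 kg
  SiO2: 80.16·0.6330 + 26.69·0.5137 = 64.45 kg
  PbO: 15.50·0.9769 = 15.14 kg
  CaO: 26.69·0.4833 + 4.781·0.3021 = 14.34 kg
  TiO2: 19.10·0.9900 = 18.91 kg
LOI: 80.16·0.04910 + 19.10·0.01000 + 3.907·0.3202 + 26.69·0.003000 + 4.781·0.4822 + 15.50·0.02310 = 8.121 kg
Glass mass = batch − LOI = 150.1 − 8.121 = 142.0 kg (= the summed oxide contributions)
wt % = oxide mass / glass mass × 100

Glass mass = 142.0 kg (batch 150.1 − LOI 8.121).
Composition: K2O 1.870%, MgO 18.67%, SiO2 45.38%, PbO 10.66%, CaO 10.10%, TiO2 13.31%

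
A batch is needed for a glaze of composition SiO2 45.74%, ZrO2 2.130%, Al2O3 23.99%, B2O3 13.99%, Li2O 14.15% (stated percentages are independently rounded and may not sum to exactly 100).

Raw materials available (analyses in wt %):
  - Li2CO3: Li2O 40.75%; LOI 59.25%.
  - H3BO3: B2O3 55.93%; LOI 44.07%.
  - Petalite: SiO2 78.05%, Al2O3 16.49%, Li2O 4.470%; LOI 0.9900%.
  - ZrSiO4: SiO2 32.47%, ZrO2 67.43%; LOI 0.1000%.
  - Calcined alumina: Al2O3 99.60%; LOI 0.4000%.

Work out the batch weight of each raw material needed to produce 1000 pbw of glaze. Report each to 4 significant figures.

Batch per 1000 pbw glaze:
  Li2CO3: 284.4 pbw
  H3BO3: 250.1 pbw
  Petalite: 572.9 pbw
  ZrSiO4: 31.59 pbw
  Calcined alumina: 146.0 pbw
Total batch = 1285 pbw; LOI loss = 285.0 pbw; yield = 77.82%

Intermediates are printed (rounded to four significant figures) across the worked steps; every computation holds full precision in every operation — every reported value sees exactly one rounding. The derived quantities (glass mass, the five compositions, LOI, the yield, the totals) are carried in exact precision from the batch weights on 1000 pbw of glass, exactly as printed in either problem or answer.
Target oxide masses per 1000 pbw glaze:
  SiO2: 45.74% × 1000 = 457.4 pbw
  ZrO2: 2.130% × 1000 = 21.30 pbw
  Al2O3: 23.99% × 1000 = 239.9 pbw
  B2O3: 13.99% × 1000 = 139.9 pbw
  Li2O: 14.15% × 1000 = 141.5 pbw
A balance pass over the oxides, applying the batch weights above, under the basis named above (summed amounts equal target values modulo rounding of the values):
  SiO2: 572.9·0.7805 + 31.59·0.3247 = 457.4 pbw (target 457.4 pbw)
  ZrO2: 31.59·0.6743 = 21.30 pbw (target 21.30 pbw)
  Al2O3: 572.9·0.1649 + 146.0·0.9960 = 239.9 pbw (target 239.9 pbw)
  B2O3: 250.1·0.5593 = 139.9 pbw (target 139.9 pbw)
  Li2O: 284.4·0.4075 + 572.9·0.04470 = 141.5 pbw (target 141.5 pbw)
Auditing the glass mass value: the batch minus its LOI: 1000 pbw (targets for the oxides total 1000 pbw; against the stated basis, 1000 pbw — rounding explains the deltas).
Whole-batch sum: Σ batch = 1285 pbw; Σ batch·LOI gives LOI loss = 285.0 pbw; as yield: glass ÷ batch → 77.82%.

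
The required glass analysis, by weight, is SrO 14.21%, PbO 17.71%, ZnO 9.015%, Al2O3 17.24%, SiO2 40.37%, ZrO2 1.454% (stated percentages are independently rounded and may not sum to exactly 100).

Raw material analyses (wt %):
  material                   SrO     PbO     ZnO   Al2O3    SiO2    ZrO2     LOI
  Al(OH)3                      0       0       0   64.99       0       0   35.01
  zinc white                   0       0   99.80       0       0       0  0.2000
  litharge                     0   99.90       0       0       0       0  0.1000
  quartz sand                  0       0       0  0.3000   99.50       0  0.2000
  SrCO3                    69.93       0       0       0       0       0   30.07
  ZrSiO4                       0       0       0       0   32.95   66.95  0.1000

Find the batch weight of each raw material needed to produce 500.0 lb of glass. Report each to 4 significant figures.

Working values are displayed, rounded to four significant figures, between the steps — all arithmetic holds full float precision at each step — each reported figure takes exactly one rounding — all derived quantities (the yield, the totals, the six compositions, LOI, net glass mass) are computed from the weighed amounts on 500.0 lb of glass in full precision exactly as printed in problem or answer.
Oxide mass targets, per 500.0 lb glass:
  SrO: 14.21% × 500.0 = 71.05 lb
  PbO: 17.71% × 500.0 = 88.55 lb
  ZnO: 9.015% × 500.0 = 45.08 lb
  Al2O3: 17.24% × 500.0 = 86.20 lb
  SiO2: 40.37% × 500.0 = 201.8 lb
  ZrO2: 1.454% × 500.0 = 7.270 lb
A balance pass over the oxides, using the reported weights, relative to the basis at hand (target by target, the sums agree up to rounding of the answer):
  SrO: 101.6·0.6993 = 71.05 lb (target 71.05 lb)
  PbO: 88.64·0.9990 = 88.55 lb (target 88.55 lb)
  ZnO: 45.17·0.9980 = 45.08 lb (target 45.08 lb)
  Al2O3: 131.7·0.6499 + 199.3·0.003000 = 86.19 lb (target 86.20 lb)
  SiO2: 199.3·0.9950 + 10.86·0.3295 = 201.9 lb (target 201.8 lb)
  ZrO2: 10.86·0.6695 = 7.271 lb (target 7.270 lb)
Mass balance on the glass: total charge less LOI = 500.0 lb (summing oxide targets gives 500.0 lb; the stated basis being 500.0 lb — a pure rounding effect).
Adding the batch up: Σ batch = 577.3 lb; ignition loss, Σ(batch × LOI) = 77.25 lb; yield = glass ÷ total batch = 86.62%.

Batch per 500.0 lb glass:
  Al(OH)3: 131.7 lb
  zinc white: 45.17 lb
  litharge: 88.64 lb
  quartz sand: 199.3 lb
  SrCO3: 101.6 lb
  ZrSiO4: 10.86 lb
Total batch = 577.3 lb; LOI loss = 77.25 lb; yield = 86.62%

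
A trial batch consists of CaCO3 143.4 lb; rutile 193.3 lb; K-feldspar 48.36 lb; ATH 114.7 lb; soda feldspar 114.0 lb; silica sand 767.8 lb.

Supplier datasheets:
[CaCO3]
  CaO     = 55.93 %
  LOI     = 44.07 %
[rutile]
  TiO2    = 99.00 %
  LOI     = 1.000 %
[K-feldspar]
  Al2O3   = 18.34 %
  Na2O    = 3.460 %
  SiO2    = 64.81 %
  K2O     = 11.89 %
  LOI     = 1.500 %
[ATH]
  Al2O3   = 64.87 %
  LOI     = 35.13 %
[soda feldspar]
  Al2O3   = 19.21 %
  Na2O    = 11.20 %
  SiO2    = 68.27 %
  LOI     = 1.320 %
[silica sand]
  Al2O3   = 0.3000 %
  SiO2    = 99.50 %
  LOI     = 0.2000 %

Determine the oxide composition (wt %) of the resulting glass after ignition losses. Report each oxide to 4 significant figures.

Each numeric step holds full float precision at every stage. In-progress results are displayed (rounded to 4 significant figures) at each printed step. Each reported result receives exactly one rounding — derived quantities, which include totals, the six compositions, yield, ignition loss, glass mass, are carried at full precision, as given in problem or answer, using the weight values per 1272 lb of glass.
Mass of each oxide from the mix:
  Al2O3: 48.36·0.1834 + 114.7·0.6487 + 114.0·0.1921 + 767.8·0.003000 = 107.5 lb
  TiO2: 193.3·0.9900 = 191.4 lb
  Na2O: 48.36·0.03460 + 114.0·0.1120 = 14.44 lb
  CaO: 143.4·0.5593 = 80.20 lb
  SiO2: 48.36·0.6481 + 114.0·0.6827 + 767.8·0.9950 = 873.1 lb
  K2O: 48.36·0.1189 = 5.750 lb
LOI: 143.4·0.4407 + 193.3·0.01000 + 48.36·0.01500 + 114.7·0.3513 + 114.0·0.01320 + 767.8·0.002000 = 109.2 lb
Glass = total batch minus LOI = 1382 − 109.2 = 1272 lb (equal to the oxide-mass sum)
oxide / glass × 100 gives the wt %

Glass mass = 1272 lb (batch 1382 − LOI 109.2).
Composition: Al2O3 8.447%, TiO2 15.04%, Na2O 1.135%, CaO 6.303%, SiO2 68.62%, K2O 0.4519%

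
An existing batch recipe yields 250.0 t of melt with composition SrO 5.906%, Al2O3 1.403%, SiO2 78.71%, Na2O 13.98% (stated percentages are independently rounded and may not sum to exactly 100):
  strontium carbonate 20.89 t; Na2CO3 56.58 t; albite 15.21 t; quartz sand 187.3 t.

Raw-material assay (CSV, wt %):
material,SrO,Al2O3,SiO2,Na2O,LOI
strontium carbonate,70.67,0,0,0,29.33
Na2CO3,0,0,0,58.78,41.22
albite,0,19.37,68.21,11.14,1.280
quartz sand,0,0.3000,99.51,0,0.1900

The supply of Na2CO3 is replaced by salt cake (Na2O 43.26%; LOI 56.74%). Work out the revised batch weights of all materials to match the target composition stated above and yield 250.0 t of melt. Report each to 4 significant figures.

The intermediate values appear rounded off to 4 significant digits as written; all arithmetic carries full precision at all times; every reported result receives exactly one rounding. The derived quantities, which include the yield, the four compositions, glass mass, the totals, LOI, are carried at full precision, as they appear in either problem or answer, from the weighed amounts on 250.0 t of glass.
Oxide-by-oxide targets in 250.0 t melt:
  SrO: 5.906% × 250.0 = 14.76 t
  Al2O3: 1.403% × 250.0 = 3.508 t
  SiO2: 78.71% × 250.0 = 196.8 t
  Na2O: 13.98% × 250.0 = 34.95 t
Oxide-by-oxide audit on the weights just shown, for the quoted basis mass (every target is met by its sum once rounding is allowed for):
  SrO: 20.89·0.7067 = 14.76 t (target 14.76 t)
  Al2O3: 15.21·0.1937 + 187.3·0.003000 = 3.508 t (target 3.508 t)
  SiO2: 15.21·0.6821 + 187.3·0.9951 = 196.8 t (target 196.8 t)
  Na2O: 76.87·0.4326 + 15.21·0.1114 = 34.95 t (target 34.95 t)
Consistency of the glass mass: batch total minus LOI = 250.0 t (the targets, summed, come to 250.0 t; with the basis standing at 250.0 t — deltas are rounding alone).
Batch grand total — Σ batch = 300.3 t; the LOI term Σ batch·LOI equals 50.29 t; yield: glass divided by total = 83.25%.

Revised batch per 250.0 t melt:
  strontium carbonate: 20.89 t
  salt cake: 76.87 t
  albite: 15.21 t
  quartz sand: 187.3 t
Total batch = 300.3 t; LOI loss = 50.29 t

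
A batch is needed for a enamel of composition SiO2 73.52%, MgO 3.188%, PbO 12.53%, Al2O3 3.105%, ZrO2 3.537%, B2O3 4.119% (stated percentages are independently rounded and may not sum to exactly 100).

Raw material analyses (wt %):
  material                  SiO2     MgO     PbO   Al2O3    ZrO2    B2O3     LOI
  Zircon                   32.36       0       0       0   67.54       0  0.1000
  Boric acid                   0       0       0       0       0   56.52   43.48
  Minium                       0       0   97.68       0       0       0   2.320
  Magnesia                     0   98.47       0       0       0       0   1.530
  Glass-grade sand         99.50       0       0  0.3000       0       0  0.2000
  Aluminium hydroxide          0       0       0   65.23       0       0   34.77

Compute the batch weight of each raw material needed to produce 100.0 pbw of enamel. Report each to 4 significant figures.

Batch per 100.0 pbw enamel:
  Zircon: 5.237 pbw
  Boric acid: 7.288 pbw
  Minium: 12.83 pbw
  Magnesia: 3.238 pbw
  Glass-grade sand: 72.19 pbw
  Aluminium hydroxide: 4.428 pbw
Total batch = 105.2 pbw; LOI loss = 5.205 pbw; yield = 95.05%

The working math carries full float precision through every step. Working values appear (rounded to four significant digits) between the steps; every reported result is rounded just once. The derived quantities, including net glass mass, LOI, yield, the six compositions, the totals, are carried from the weighed amounts for 100.0 pbw of glass in exact precision, as given in the question or the answer.
Oxide-by-oxide targets in 100.0 pbw enamel:
  SiO2: 73.52% × 100.0 = 73.52 pbw
  MgO: 3.188% × 100.0 = 3.188 pbw
  PbO: 12.53% × 100.0 = 12.53 pbw
  Al2O3: 3.105% × 100.0 = 3.105 pbw
  ZrO2: 3.537% × 100.0 = 3.537 pbw
  B2O3: 4.119% × 100.0 = 4.119 pbw
A balance pass over the oxides, on the weights just shown, for the quoted basis mass (sums match the target masses once rounding is allowed for):
  SiO2: 5.237·0.3236 + 72.19·0.9950 = 73.52 pbw (target 73.52 pbw)
  MgO: 3.238·0.9847 = 3.188 pbw (target 3.188 pbw)
  PbO: 12.83·0.9768 = 12.53 pbw (target 12.53 pbw)
  Al2O3: 72.19·0.003000 + 4.428·0.6523 = 3.105 pbw (target 3.105 pbw)
  ZrO2: 5.237·0.6754 = 3.537 pbw (target 3.537 pbw)
  B2O3: 7.288·0.5652 = 4.119 pbw (target 4.119 pbw)
Glass mass check: whole batch net of LOI = 100.0 pbw (the Σ of target masses is 100.0 pbw; versus the stated basis of 100.0 pbw — any gap is answer rounding).
Whole-batch sum: Σ batch = 105.2 pbw; loss to ignition Σ batch·LOI = 5.205 pbw; yield: glass divided by total = 95.05%.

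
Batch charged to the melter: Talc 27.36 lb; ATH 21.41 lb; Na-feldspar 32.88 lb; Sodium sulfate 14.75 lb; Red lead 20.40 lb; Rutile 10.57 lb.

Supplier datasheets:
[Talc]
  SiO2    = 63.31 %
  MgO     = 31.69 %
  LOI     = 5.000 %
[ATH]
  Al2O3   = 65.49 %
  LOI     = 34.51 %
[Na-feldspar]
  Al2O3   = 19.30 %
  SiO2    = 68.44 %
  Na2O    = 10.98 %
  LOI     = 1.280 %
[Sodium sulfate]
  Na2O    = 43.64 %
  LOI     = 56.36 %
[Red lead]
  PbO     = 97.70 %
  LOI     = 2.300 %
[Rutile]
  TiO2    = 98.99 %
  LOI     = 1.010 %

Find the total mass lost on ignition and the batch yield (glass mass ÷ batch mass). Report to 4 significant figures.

The whole derivation maintains exact precision through every step; in-progress results are shown, with 4-significant-digit rounding, in the working — every reported result takes exactly one rounding. All derived quantities are computed in full float precision (the totals, ignition loss, glass mass, the six compositions, the yield) starting from the weights for 109.3 lb of glass as they appear in the question or the answer.
Ignition loss by material:
  Talc: 27.36 × 0.05000 = 1.368 lb
  ATH: 21.41 × 0.3451 = 7.389 lb
  Na-feldspar: 32.88 × 0.01280 = 0.4209 lb
  Sodium sulfate: 14.75 × 0.5636 = 8.313 lb
  Red lead: 20.40 × 0.02300 = 0.4692 lb
  Rutile: 10.57 × 0.01010 = 0.1068 lb
Total LOI = 18.07 lb
Glass = batch − LOI = 127.4 − 18.07 = 109.3 lb

LOI loss = 18.07 lb; glass = 109.3 lb; yield = 85.82%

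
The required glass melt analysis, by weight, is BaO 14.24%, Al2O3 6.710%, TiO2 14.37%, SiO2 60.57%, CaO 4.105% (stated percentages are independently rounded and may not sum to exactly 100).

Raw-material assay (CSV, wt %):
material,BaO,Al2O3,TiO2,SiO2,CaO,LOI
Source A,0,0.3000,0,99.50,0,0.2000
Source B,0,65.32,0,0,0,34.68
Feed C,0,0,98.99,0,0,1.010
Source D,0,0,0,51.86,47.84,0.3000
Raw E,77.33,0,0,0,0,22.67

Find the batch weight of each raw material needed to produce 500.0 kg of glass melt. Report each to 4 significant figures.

The working math carries exact precision from first step to last; working values appear (rounded to four significant figures) in the printout. A single rounding finalizes every reported number — all derived quantities (LOI, net glass mass, the yield, the totals, the five compositions) are re-derived at exact precision from the batch weights per 500.0 kg of glass exactly as shown in the problem or answer text.
Target masses of each oxide per 500.0 kg glass melt:
  BaO: 14.24% × 500.0 = 71.20 kg
  Al2O3: 6.710% × 500.0 = 33.55 kg
  TiO2: 14.37% × 500.0 = 71.85 kg
  SiO2: 60.57% × 500.0 = 302.8 kg
  CaO: 4.105% × 500.0 = 20.52 kg
Per-oxide balance check working from each reported weight, on the stated basis (target by target, the sums agree up to rounding of the answer):
  BaO: 92.07·0.7733 = 71.20 kg (target 71.20 kg)
  Al2O3: 282.0·0.003000 + 50.07·0.6532 = 33.55 kg (target 33.55 kg)
  TiO2: 72.58·0.9899 = 71.85 kg (target 71.85 kg)
  SiO2: 282.0·0.9950 + 42.90·0.5186 = 302.8 kg (target 302.8 kg)
  CaO: 42.90·0.4784 = 20.52 kg (target 20.52 kg)
Glass-mass closure: Σ batch − LOI loss = 500.0 kg (oxide target masses add up to 500.0 kg; the stated basis being 500.0 kg — a pure rounding effect).
Total batch = Σ batch = 539.6 kg; LOI removed, Σ of batch·LOI: 39.66 kg; yield = glass ÷ total batch = 92.65%.

Batch per 500.0 kg glass melt:
  Source A: 282.0 kg
  Source B: 50.07 kg
  Feed C: 72.58 kg
  Source D: 42.90 kg
  Raw E: 92.07 kg
Total batch = 539.6 kg; LOI loss = 39.66 kg; yield = 92.65%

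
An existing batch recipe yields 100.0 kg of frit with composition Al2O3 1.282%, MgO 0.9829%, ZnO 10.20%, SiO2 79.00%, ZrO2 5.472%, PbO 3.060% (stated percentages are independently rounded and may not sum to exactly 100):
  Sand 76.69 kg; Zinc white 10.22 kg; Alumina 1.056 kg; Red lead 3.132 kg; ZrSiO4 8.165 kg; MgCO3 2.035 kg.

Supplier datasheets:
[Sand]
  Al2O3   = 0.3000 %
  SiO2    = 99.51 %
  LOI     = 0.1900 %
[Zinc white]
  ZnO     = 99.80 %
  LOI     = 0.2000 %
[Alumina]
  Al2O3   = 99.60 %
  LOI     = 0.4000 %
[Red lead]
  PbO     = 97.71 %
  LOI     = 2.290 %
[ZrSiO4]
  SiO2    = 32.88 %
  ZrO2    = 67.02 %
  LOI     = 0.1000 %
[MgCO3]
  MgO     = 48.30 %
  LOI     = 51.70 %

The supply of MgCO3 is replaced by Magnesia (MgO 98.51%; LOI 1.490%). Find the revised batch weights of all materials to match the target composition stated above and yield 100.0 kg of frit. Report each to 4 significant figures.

All internal work carries exact precision through every step. Mid-chain values are displayed rounded to 4 significant figures at each printed step — every reported figure carries a single rounding. The derived quantities (glass mass, the six compositions, ignition loss, the yield, totals) are carried at exact precision from the weighed amounts per 100.0 kg of glass exactly as printed in the problem or answer text.
Oxide mass targets, per 100.0 kg frit:
  Al2O3: 1.282% × 100.0 = 1.282 kg
  MgO: 0.9829% × 100.0 = 0.9829 kg
  ZnO: 10.20% × 100.0 = 10.20 kg
  SiO2: 79.00% × 100.0 = 79.00 kg
  ZrO2: 5.472% × 100.0 = 5.472 kg
  PbO: 3.060% × 100.0 = 3.060 kg
Per-oxide balance check using the reported weights, for the quoted basis mass (delivered sums recover each target up to rounding of the answer):
  Al2O3: 76.69·0.003000 + 1.056·0.9960 = 1.282 kg (target 1.282 kg)
  MgO: 0.9978·0.9851 = 0.9829 kg (target 0.9829 kg)
  ZnO: 10.22·0.9980 = 10.20 kg (target 10.20 kg)
  SiO2: 76.69·0.9951 + 8.165·0.3288 = 79.00 kg (target 79.00 kg)
  ZrO2: 8.165·0.6702 = 5.472 kg (target 5.472 kg)
  PbO: 3.132·0.9771 = 3.060 kg (target 3.060 kg)
Glass mass check: whole batch net of LOI = 100.0 kg (the targets, summed, come to 100.0 kg; versus the stated basis of 100.0 kg — differing by rounding only).
Batch grand total — Σ batch = 100.3 kg; loss to ignition Σ batch·LOI = 0.2651 kg; yield = glass ÷ total batch = 99.74%.

Revised batch per 100.0 kg frit:
  Sand: 76.69 kg
  Zinc white: 10.22 kg
  Alumina: 1.056 kg
  Red lead: 3.132 kg
  ZrSiO4: 8.165 kg
  Magnesia: 0.9978 kg
Total batch = 100.3 kg; LOI loss = 0.2651 kg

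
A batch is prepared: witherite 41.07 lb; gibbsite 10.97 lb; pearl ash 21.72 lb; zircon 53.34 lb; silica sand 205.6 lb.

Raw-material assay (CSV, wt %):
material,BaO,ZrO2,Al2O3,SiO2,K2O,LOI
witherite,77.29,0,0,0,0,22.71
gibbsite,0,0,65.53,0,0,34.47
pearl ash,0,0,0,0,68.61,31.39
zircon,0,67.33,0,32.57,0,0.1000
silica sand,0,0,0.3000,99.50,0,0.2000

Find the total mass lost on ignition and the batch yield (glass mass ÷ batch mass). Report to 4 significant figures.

LOI loss = 20.39 lb; glass = 312.3 lb; yield = 93.87%

Each numeric step runs at full precision at every stage; values along the way are printed (rounded to four significant figures) alongside each step; exactly one rounding is applied to each reported value — derived quantities are computed at exact precision (ignition loss, totals, the yield, net glass mass, five oxide percentages) from the batch weights per 312.3 lb of glass exactly as printed in problem or answer.
Material-by-material LOI:
  witherite: 41.07 × 0.2271 = 9.327 lb
  gibbsite: 10.97 × 0.3447 = 3.781 lb
  pearl ash: 21.72 × 0.3139 = 6.818 lb
  zircon: 53.34 × 0.001000 = 0.05334 lb
  silica sand: 205.6 × 0.002000 = 0.4112 lb
Total LOI = 20.39 lb
Glass = batch − LOI = 332.7 − 20.39 = 312.3 lb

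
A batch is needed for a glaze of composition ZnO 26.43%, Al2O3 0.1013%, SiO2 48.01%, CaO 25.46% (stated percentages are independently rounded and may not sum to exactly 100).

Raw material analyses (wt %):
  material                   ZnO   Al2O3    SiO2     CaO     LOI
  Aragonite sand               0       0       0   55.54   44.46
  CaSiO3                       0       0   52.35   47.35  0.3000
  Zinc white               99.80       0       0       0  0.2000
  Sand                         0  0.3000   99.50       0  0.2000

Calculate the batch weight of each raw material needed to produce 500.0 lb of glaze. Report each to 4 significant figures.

Every computation holds full float precision at each step. Intermediates are printed (rounded to 4 significant digits) within the worked lines — every reported value sees exactly one rounding — all derived quantities (totals, net glass mass, the yield, four oxide percentages, ignition loss) are rebuilt starting from the weights at 500.0 lb of glass at exact precision, as given in question or answer.
Per-oxide target masses for 500.0 lb glaze:
  ZnO: 26.43% × 500.0 = 132.2 lb
  Al2O3: 0.1013% × 500.0 = 0.5065 lb
  SiO2: 48.01% × 500.0 = 240.0 lb
  CaO: 25.46% × 500.0 = 127.3 lb
Checking each oxide sum using the reported weights, against the basis in use (summed amounts equal target values given rounding of the digits):
  ZnO: 132.4·0.9980 = 132.1 lb (target 132.2 lb)
  Al2O3: 168.8·0.003000 = 0.5064 lb (target 0.5065 lb)
  SiO2: 137.7·0.5235 + 168.8·0.9950 = 240.0 lb (target 240.0 lb)
  CaO: 111.9·0.5554 + 137.7·0.4735 = 127.4 lb (target 127.3 lb)
Auditing the glass mass value: net batch after ignition = 500.0 lb (per-oxide target masses sum to 500.0 lb; versus the stated basis of 500.0 lb — any gap is answer rounding).
Total batch = Σ batch = 550.8 lb; ignition loss, Σ(batch × LOI) = 50.77 lb; yield: glass divided by total = 90.78%.

Batch per 500.0 lb glaze:
  Aragonite sand: 111.9 lb
  CaSiO3: 137.7 lb
  Zinc white: 132.4 lb
  Sand: 168.8 lb
Total batch = 550.8 lb; LOI loss = 50.77 lb; yield = 90.78%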